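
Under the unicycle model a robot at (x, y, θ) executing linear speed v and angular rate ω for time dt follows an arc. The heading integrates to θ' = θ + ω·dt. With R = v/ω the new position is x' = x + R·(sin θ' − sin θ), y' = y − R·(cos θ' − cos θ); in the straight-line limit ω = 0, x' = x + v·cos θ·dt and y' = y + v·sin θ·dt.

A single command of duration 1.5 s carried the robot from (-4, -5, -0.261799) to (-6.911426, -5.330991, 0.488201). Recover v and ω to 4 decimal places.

v = -2.0000, ω = 0.5000

Δθ = 0.488201 − -0.261799 = 0.750000
ω = Δθ/dt = 0.750000/1.5 = 0.5000
R = Δx/(sin θ' − sin θ) = -4.0000
v = R·ω = -4.0000·0.5000 = -2.0000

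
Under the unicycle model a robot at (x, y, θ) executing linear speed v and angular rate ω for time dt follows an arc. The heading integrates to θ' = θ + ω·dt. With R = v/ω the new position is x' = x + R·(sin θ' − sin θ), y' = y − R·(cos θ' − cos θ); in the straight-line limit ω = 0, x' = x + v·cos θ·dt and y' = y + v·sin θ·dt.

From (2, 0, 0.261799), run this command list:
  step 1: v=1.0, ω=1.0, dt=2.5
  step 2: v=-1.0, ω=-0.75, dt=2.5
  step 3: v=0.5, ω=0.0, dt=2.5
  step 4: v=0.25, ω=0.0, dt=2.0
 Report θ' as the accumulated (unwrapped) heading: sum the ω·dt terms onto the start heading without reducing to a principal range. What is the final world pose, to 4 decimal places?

step 1: θ'=2.7618 (R=1.0000) → pose (2.1119, 1.8947, 2.7618)
step 2: θ'=0.8868 (R=1.3333) → pose (2.6510, -0.1862, 0.8868)
step 3: θ'=0.8868 (straight) → pose (3.4409, 0.7826, 0.8868)
step 4: θ'=0.8868 (straight) → pose (3.7568, 1.1702, 0.8868)

(3.7568, 1.1702, 0.8868)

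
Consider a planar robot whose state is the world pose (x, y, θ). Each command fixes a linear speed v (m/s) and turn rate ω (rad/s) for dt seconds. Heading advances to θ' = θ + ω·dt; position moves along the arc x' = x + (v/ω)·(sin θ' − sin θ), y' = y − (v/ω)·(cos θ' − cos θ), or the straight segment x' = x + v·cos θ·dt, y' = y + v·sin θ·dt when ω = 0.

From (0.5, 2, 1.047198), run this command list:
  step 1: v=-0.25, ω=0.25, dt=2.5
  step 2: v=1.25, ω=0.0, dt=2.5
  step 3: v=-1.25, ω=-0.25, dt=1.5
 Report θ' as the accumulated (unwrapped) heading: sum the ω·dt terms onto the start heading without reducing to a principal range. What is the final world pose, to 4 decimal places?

(-0.1055, 2.6506, 1.2972)

step 1: θ'=1.6722 (R=-1.0000) → pose (0.3712, 1.3988, 1.6722)
step 2: θ'=1.6722 (straight) → pose (0.0548, 4.5077, 1.6722)
step 3: θ'=1.2972 (R=5.0000) → pose (-0.1055, 2.6506, 1.2972)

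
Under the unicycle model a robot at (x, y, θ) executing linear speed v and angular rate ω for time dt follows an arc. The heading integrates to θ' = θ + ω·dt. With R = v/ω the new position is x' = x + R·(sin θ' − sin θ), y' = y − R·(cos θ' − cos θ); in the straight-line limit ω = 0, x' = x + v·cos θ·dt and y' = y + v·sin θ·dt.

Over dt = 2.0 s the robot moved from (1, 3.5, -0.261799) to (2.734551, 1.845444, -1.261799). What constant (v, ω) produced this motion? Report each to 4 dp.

Δθ = -1.261799 − -0.261799 = -1.000000
ω = Δθ/dt = -1.000000/2.0 = -0.5000
R = Δx/(sin θ' − sin θ) = -2.5000
v = R·ω = -2.5000·-0.5000 = 1.2500

v = 1.2500, ω = -0.5000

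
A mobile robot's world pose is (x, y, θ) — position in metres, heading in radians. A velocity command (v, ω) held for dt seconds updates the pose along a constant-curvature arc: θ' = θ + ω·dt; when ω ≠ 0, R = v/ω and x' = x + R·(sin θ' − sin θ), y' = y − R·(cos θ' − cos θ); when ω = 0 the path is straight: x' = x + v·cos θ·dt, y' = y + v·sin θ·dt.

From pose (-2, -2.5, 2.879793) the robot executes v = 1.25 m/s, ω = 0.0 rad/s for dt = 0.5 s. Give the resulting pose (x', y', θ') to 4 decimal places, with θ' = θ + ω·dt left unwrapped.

(-2.6037, -2.3382, 2.8798)

θ' = 2.8798 + 0.0·0.5 = 2.8798
ω = 0 → straight: x' = -2 + 1.25·cos(2.8798)·0.5 = -2.6037
y' = -2.5 + 1.25·sin(2.8798)·0.5 = -2.3382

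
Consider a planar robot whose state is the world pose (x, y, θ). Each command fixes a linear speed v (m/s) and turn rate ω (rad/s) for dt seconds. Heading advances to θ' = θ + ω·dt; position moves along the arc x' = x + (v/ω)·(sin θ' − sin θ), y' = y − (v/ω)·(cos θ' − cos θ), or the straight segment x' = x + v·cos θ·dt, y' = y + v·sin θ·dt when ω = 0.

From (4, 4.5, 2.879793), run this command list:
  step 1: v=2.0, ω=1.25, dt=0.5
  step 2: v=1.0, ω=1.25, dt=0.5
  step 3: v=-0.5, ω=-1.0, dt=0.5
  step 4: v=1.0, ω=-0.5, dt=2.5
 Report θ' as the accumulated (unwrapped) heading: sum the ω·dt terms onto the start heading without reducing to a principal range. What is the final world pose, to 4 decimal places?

(0.4981, 4.6281, 2.3798)

step 1: θ'=3.5048 (R=1.6000) → pose (3.0175, 4.4501, 3.5048)
step 2: θ'=4.1298 (R=0.8000) → pose (2.6336, 4.1425, 4.1298)
step 3: θ'=3.6298 (R=0.5000) → pose (2.8166, 4.3090, 3.6298)
step 4: θ'=2.3798 (R=-2.0000) → pose (0.4981, 4.6281, 2.3798)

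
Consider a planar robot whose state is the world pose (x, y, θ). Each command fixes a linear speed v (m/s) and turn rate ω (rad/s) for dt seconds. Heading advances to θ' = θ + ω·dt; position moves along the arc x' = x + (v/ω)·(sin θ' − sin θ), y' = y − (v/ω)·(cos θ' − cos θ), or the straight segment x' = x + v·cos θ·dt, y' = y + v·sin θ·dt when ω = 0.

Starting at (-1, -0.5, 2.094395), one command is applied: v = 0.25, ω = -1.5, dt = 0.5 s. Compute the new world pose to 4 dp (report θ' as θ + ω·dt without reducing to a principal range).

(-1.0181, -0.3793, 1.3444)

θ' = 2.0944 + -1.5·0.5 = 1.3444
R = v/ω = 0.25/-1.5 = -0.1667
x' = -1 + -0.1667·(sin 1.3444 − sin 2.0944) = -1.0181
y' = -0.5 − -0.1667·(cos 1.3444 − cos 2.0944) = -0.3793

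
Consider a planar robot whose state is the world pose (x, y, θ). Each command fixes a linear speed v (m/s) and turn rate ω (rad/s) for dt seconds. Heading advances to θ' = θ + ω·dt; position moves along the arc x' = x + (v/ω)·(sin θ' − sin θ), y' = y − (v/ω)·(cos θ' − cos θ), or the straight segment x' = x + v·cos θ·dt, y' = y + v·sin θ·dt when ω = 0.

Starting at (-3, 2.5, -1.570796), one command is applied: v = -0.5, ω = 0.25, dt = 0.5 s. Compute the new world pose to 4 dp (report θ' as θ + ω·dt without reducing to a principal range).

(-3.0156, 2.7493, -1.4458)

θ' = -1.5708 + 0.25·0.5 = -1.4458
R = v/ω = -0.5/0.25 = -2.0000
x' = -3 + -2.0000·(sin -1.4458 − sin -1.5708) = -3.0156
y' = 2.5 − -2.0000·(cos -1.4458 − cos -1.5708) = 2.7493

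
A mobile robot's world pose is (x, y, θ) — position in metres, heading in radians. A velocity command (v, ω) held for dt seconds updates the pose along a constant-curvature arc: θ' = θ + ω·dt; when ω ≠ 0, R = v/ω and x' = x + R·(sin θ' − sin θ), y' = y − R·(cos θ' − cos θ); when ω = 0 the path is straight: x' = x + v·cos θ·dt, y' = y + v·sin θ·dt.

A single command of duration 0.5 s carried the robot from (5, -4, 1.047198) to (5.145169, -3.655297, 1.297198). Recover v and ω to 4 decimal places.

Δθ = 1.297198 − 1.047198 = 0.250000
ω = Δθ/dt = 0.250000/0.5 = 0.5000
R = −Δy/(cos θ' − cos θ) = 1.5000
v = R·ω = 1.5000·0.5000 = 0.7500

v = 0.7500, ω = 0.5000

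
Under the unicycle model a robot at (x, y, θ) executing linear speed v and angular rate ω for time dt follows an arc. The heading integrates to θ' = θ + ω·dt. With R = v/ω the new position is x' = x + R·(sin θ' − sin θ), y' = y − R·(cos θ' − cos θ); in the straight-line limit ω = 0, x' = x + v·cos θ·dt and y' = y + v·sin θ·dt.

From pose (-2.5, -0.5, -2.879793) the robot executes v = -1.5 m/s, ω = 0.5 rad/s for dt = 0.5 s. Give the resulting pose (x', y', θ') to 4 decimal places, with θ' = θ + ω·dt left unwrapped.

(-1.8072, -0.2178, -2.6298)

θ' = -2.8798 + 0.5·0.5 = -2.6298
R = v/ω = -1.5/0.5 = -3.0000
x' = -2.5 + -3.0000·(sin -2.6298 − sin -2.8798) = -1.8072
y' = -0.5 − -3.0000·(cos -2.6298 − cos -2.8798) = -0.2178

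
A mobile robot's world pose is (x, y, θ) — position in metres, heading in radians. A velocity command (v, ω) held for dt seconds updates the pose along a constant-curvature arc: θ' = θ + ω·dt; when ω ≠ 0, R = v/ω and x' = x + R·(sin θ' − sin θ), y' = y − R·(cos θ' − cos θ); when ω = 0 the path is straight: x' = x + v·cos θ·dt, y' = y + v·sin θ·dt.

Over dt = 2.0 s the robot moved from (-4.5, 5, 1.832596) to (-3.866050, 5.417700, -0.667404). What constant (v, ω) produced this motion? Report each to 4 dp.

Δθ = -0.667404 − 1.832596 = -2.500000
ω = Δθ/dt = -2.500000/2.0 = -1.2500
R = Δx/(sin θ' − sin θ) = -0.4000
v = R·ω = -0.4000·-1.2500 = 0.5000

v = 0.5000, ω = -1.2500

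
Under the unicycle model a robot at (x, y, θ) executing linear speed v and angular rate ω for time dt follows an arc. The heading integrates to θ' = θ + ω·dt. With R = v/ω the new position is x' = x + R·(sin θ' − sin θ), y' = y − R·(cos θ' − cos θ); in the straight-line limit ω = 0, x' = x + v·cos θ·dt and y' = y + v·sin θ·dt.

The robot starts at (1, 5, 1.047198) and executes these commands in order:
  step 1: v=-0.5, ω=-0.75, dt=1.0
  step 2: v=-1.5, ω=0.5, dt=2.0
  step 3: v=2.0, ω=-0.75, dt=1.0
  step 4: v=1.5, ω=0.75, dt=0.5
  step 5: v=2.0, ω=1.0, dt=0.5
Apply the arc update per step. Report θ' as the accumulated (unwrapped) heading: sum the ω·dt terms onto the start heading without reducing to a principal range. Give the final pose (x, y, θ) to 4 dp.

step 1: θ'=0.2972 (R=0.6667) → pose (0.6179, 4.6959, 0.2972)
step 2: θ'=1.2972 (R=-3.0000) → pose (-1.3920, 2.6380, 1.2972)
step 3: θ'=0.5472 (R=-2.6667) → pose (-0.2120, 4.1948, 0.5472)
step 4: θ'=0.9222 (R=2.0000) → pose (0.3413, 4.6946, 0.9222)
step 5: θ'=1.4222 (R=2.0000) → pose (0.7254, 5.6066, 1.4222)

(0.7254, 5.6066, 1.4222)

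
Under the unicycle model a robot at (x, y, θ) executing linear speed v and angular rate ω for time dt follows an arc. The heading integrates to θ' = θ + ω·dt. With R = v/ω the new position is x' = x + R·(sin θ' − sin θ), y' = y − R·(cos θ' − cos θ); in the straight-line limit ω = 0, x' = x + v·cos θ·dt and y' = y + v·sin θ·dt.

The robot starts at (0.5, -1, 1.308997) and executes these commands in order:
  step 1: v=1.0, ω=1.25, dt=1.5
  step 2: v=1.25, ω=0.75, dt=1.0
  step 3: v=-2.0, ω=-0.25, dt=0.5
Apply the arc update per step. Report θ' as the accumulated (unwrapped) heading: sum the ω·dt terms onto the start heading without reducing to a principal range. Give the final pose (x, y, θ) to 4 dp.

(-0.6780, 0.1778, 3.8090)

step 1: θ'=3.1840 (R=0.8000) → pose (-0.3067, 0.0063, 3.1840)
step 2: θ'=3.9340 (R=1.6667) → pose (-1.4227, -0.4886, 3.9340)
step 3: θ'=3.8090 (R=8.0000) → pose (-0.6780, 0.1778, 3.8090)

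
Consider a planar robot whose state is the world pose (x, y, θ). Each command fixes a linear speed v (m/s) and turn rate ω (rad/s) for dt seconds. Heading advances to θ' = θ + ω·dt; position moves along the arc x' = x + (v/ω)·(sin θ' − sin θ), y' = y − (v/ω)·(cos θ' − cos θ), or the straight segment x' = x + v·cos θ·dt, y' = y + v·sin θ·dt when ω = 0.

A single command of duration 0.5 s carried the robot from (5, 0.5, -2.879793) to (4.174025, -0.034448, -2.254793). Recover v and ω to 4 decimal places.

Δθ = -2.254793 − -2.879793 = 0.625000
ω = Δθ/dt = 0.625000/0.5 = 1.2500
R = Δx/(sin θ' − sin θ) = 1.6000
v = R·ω = 1.6000·1.2500 = 2.0000

v = 2.0000, ω = 1.2500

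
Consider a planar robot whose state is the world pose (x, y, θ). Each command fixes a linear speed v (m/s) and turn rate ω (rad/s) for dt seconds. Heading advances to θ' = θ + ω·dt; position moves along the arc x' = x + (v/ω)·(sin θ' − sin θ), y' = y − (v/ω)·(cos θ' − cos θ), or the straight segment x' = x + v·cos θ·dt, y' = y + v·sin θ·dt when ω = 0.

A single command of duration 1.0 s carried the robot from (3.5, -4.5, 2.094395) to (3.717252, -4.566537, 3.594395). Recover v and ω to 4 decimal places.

v = -0.2500, ω = 1.5000

Δθ = 3.594395 − 2.094395 = 1.500000
ω = Δθ/dt = 1.500000/1.0 = 1.5000
R = Δx/(sin θ' − sin θ) = -0.1667
v = R·ω = -0.1667·1.5000 = -0.2500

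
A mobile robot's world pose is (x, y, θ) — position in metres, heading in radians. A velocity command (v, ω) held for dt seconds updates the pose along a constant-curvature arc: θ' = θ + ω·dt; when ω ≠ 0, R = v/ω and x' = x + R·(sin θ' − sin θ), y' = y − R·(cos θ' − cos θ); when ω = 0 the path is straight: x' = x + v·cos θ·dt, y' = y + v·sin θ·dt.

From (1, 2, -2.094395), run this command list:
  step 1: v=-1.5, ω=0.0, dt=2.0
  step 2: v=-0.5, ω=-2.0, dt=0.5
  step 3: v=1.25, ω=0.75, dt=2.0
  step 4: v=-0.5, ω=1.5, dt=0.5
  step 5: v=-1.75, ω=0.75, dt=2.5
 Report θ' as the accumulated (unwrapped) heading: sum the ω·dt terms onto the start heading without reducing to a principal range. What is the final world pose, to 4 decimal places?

step 1: θ'=-2.0944 (straight) → pose (2.5000, 4.5981, -2.0944)
step 2: θ'=-3.0944 (R=0.2500) → pose (2.7047, 4.7228, -3.0944)
step 3: θ'=-1.5944 (R=1.6667) → pose (1.1171, 3.0973, -1.5944)
step 4: θ'=-0.8444 (R=-0.3333) → pose (1.0331, 3.3266, -0.8444)
step 5: θ'=1.0306 (R=-2.3333) → pose (-2.7123, 2.9768, 1.0306)

(-2.7123, 2.9768, 1.0306)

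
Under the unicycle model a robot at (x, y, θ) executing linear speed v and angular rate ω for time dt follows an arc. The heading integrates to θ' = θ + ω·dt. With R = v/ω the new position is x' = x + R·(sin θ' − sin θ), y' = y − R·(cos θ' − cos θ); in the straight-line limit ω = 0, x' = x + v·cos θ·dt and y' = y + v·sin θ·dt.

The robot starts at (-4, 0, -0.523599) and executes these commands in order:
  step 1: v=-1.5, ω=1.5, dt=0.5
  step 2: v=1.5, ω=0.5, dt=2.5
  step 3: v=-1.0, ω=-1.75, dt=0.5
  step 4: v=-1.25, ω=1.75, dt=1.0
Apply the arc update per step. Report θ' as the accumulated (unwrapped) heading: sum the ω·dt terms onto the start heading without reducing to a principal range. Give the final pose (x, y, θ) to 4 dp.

(-2.7602, 1.2402, 2.3514)

step 1: θ'=0.2264 (R=-1.0000) → pose (-4.7245, 0.1085, 0.2264)
step 2: θ'=1.4764 (R=3.0000) → pose (-2.4112, 2.7491, 1.4764)
step 3: θ'=0.6014 (R=0.5714) → pose (-2.6568, 2.3318, 0.6014)
step 4: θ'=2.3514 (R=-0.7143) → pose (-2.7602, 1.2402, 2.3514)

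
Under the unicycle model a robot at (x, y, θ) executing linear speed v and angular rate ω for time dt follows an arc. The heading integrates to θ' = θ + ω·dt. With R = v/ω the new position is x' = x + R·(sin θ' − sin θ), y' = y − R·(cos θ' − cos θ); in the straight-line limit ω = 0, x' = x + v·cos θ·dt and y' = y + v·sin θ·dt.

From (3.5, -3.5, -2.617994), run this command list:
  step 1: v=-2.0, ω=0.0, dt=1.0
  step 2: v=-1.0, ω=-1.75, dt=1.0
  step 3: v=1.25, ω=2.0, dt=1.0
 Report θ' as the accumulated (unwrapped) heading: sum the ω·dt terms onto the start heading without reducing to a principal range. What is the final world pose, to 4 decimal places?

(5.0306, -2.5658, -2.3680)

step 1: θ'=-2.6180 (straight) → pose (5.2321, -2.5000, -2.6180)
step 2: θ'=-4.3680 (R=0.5714) → pose (6.0556, -2.8019, -4.3680)
step 3: θ'=-2.3680 (R=0.6250) → pose (5.0306, -2.5658, -2.3680)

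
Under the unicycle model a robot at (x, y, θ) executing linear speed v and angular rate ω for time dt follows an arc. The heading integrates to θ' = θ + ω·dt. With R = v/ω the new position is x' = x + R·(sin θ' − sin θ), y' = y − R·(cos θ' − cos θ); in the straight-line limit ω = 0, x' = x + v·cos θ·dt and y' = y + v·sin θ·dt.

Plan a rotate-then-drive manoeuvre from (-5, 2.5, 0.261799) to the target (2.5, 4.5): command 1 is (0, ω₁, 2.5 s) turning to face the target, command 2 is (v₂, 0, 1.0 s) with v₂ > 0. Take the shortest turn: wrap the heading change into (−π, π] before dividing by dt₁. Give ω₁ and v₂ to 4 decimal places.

heading to target = atan2(4.5−2.5, 2.5−-5) = 0.2606
Δθ = wrap(0.2606 − 0.2618) = -0.0012; ω₁ = Δθ/dt₁ = -0.0005
distance = √((2.5−-5)² + (4.5−2.5)²) = 7.7621; v₂ = distance/dt₂ = 7.7621

ω₁ = -0.0005, v₂ = 7.7621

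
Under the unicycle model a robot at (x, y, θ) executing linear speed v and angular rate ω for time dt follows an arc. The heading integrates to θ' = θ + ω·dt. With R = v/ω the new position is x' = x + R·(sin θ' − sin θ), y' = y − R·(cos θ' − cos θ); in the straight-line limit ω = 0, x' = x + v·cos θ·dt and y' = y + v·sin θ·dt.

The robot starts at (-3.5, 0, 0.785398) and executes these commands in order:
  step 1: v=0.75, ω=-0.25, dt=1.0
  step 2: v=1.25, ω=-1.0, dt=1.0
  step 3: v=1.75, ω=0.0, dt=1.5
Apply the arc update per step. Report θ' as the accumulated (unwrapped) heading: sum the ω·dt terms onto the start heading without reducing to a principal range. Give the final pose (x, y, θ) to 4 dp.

(0.6353, -0.6749, -0.4646)

step 1: θ'=0.5354 (R=-3.0000) → pose (-2.9092, 0.4589, 0.5354)
step 2: θ'=-0.4646 (R=-1.2500) → pose (-1.7114, 0.5013, -0.4646)
step 3: θ'=-0.4646 (straight) → pose (0.6353, -0.6749, -0.4646)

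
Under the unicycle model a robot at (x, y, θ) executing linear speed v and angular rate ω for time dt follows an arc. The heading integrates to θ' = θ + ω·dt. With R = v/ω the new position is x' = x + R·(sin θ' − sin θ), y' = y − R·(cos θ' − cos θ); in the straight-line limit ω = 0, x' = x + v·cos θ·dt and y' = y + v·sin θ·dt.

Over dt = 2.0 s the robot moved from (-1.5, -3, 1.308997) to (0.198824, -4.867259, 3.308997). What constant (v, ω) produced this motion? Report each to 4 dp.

Δθ = 3.308997 − 1.308997 = 2.000000
ω = Δθ/dt = 2.000000/2.0 = 1.0000
R = −Δy/(cos θ' − cos θ) = -1.5000
v = R·ω = -1.5000·1.0000 = -1.5000

v = -1.5000, ω = 1.0000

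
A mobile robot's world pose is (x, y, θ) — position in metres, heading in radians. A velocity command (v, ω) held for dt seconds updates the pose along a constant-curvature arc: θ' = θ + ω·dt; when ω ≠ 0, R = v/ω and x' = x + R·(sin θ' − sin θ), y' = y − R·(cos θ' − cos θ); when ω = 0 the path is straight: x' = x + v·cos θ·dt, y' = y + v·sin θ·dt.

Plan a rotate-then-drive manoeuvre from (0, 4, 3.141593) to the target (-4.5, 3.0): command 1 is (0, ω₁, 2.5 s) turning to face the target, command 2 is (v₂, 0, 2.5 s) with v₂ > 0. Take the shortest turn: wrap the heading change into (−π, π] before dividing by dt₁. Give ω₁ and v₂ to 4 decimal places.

heading to target = atan2(3−4, -4.5−0) = -2.9229
Δθ = wrap(-2.9229 − 3.1416) = 0.2187; ω₁ = Δθ/dt₁ = 0.0875
distance = √((-4.5−0)² + (3−4)²) = 4.6098; v₂ = distance/dt₂ = 1.8439

ω₁ = 0.0875, v₂ = 1.8439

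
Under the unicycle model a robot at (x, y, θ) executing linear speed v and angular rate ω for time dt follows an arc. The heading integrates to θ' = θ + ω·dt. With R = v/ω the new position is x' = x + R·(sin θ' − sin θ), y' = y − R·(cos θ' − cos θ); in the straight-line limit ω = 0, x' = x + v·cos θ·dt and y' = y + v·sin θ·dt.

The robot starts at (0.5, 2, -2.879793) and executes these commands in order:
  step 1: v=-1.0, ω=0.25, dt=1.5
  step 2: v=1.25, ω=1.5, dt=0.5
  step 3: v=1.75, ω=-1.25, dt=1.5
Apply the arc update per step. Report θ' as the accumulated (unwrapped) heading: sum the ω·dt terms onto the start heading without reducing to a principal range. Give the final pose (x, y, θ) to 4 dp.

step 1: θ'=-2.5048 (R=-4.0000) → pose (1.8432, 2.6477, -2.5048)
step 2: θ'=-1.7548 (R=0.8333) → pose (1.5195, 2.1302, -1.7548)
step 3: θ'=-3.6298 (R=-1.4000) → pose (-0.5135, 1.1499, -3.6298)

(-0.5135, 1.1499, -3.6298)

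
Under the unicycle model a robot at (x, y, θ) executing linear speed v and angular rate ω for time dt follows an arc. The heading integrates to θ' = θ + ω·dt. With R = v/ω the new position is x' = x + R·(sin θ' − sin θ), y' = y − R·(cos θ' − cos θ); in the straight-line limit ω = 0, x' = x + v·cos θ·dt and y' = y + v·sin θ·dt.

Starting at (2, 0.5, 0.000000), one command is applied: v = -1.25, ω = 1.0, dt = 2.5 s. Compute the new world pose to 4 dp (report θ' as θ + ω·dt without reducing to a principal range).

(1.2519, -1.7514, 2.5000)

θ' = 0.0000 + 1.0·2.5 = 2.5000
R = v/ω = -1.25/1.0 = -1.2500
x' = 2 + -1.2500·(sin 2.5000 − sin 0.0000) = 1.2519
y' = 0.5 − -1.2500·(cos 2.5000 − cos 0.0000) = -1.7514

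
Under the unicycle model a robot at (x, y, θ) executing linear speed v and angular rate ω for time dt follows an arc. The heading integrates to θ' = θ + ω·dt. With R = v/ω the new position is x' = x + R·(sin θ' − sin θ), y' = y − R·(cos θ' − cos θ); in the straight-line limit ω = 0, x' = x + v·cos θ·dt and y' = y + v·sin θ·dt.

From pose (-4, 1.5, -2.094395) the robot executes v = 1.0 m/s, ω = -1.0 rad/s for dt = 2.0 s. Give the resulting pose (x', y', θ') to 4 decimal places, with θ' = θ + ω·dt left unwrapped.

(-5.6811, 1.4206, -4.0944)

θ' = -2.0944 + -1.0·2.0 = -4.0944
R = v/ω = 1.0/-1.0 = -1.0000
x' = -4 + -1.0000·(sin -4.0944 − sin -2.0944) = -5.6811
y' = 1.5 − -1.0000·(cos -4.0944 − cos -2.0944) = 1.4206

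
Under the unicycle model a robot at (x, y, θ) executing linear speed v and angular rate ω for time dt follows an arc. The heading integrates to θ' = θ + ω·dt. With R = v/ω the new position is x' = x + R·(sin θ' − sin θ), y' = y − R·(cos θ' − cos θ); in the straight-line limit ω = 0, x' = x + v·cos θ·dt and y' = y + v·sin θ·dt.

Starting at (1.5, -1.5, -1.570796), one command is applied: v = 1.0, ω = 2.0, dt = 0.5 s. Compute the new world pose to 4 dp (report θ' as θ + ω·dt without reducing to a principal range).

θ' = -1.5708 + 2.0·0.5 = -0.5708
R = v/ω = 1.0/2.0 = 0.5000
x' = 1.5 + 0.5000·(sin -0.5708 − sin -1.5708) = 1.7298
y' = -1.5 − 0.5000·(cos -0.5708 − cos -1.5708) = -1.9207

(1.7298, -1.9207, -0.5708)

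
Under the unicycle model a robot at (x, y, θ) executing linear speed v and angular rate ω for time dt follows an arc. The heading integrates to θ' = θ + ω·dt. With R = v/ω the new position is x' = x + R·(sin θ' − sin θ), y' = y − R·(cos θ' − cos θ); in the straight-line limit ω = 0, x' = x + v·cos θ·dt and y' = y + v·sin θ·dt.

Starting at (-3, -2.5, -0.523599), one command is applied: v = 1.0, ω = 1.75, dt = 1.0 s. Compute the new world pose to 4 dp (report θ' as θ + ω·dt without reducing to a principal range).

(-2.1764, -2.1981, 1.2264)

θ' = -0.5236 + 1.75·1.0 = 1.2264
R = v/ω = 1.0/1.75 = 0.5714
x' = -3 + 0.5714·(sin 1.2264 − sin -0.5236) = -2.1764
y' = -2.5 − 0.5714·(cos 1.2264 − cos -0.5236) = -2.1981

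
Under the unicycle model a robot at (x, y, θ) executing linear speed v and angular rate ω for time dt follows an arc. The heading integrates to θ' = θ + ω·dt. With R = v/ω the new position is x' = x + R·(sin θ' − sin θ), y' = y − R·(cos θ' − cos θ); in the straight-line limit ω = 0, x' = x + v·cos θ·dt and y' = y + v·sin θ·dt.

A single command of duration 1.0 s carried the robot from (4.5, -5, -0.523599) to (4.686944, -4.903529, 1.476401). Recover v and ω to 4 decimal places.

v = 0.2500, ω = 2.0000

Δθ = 1.476401 − -0.523599 = 2.000000
ω = Δθ/dt = 2.000000/1.0 = 2.0000
R = Δx/(sin θ' − sin θ) = 0.1250
v = R·ω = 0.1250·2.0000 = 0.2500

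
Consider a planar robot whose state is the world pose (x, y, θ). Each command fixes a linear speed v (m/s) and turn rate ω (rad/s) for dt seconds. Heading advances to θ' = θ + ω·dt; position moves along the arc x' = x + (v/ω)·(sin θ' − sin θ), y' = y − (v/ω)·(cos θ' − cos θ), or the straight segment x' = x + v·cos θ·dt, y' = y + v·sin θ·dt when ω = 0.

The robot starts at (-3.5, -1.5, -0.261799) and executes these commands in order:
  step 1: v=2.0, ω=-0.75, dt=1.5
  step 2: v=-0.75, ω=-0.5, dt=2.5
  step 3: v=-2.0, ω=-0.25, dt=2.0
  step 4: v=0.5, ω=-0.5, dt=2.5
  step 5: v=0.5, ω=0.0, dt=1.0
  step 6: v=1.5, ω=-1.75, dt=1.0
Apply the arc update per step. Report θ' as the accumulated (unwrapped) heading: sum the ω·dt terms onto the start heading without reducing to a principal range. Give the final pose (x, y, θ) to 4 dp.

step 1: θ'=-1.3868 (R=-2.6667) → pose (-1.5685, -3.5879, -1.3868)
step 2: θ'=-2.6368 (R=1.5000) → pose (-0.8193, -2.0006, -2.6368)
step 3: θ'=-3.1368 (R=8.0000) → pose (3.0114, -1.0028, -3.1368)
step 4: θ'=-4.3868 (R=-1.0000) → pose (2.0591, -0.3227, -4.3868)
step 5: θ'=-4.3868 (straight) → pose (1.8992, 0.1510, -4.3868)
step 6: θ'=-6.1368 (R=-0.8571) → pose (2.5863, 1.2732, -6.1368)

(2.5863, 1.2732, -6.1368)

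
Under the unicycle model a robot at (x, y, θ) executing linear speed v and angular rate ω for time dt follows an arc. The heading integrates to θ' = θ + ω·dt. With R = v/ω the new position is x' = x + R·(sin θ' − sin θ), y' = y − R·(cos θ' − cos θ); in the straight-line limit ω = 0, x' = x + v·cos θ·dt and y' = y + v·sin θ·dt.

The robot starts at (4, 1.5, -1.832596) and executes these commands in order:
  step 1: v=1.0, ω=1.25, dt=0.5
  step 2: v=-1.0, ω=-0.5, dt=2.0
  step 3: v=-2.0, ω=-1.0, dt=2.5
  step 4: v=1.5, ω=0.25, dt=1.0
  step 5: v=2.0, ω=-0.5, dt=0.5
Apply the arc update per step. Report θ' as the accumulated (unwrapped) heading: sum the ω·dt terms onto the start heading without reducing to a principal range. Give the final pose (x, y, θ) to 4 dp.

step 1: θ'=-1.2076 (R=0.8000) → pose (4.0249, 1.0087, -1.2076)
step 2: θ'=-2.2076 (R=2.0000) → pose (4.2865, 2.9085, -2.2076)
step 3: θ'=-4.7076 (R=2.0000) → pose (7.8944, 1.7289, -4.7076)
step 4: θ'=-4.4576 (R=6.0000) → pose (7.7008, 3.2124, -4.4576)
step 5: θ'=-4.7076 (R=-4.0000) → pose (7.5717, 4.2014, -4.7076)

(7.5717, 4.2014, -4.7076)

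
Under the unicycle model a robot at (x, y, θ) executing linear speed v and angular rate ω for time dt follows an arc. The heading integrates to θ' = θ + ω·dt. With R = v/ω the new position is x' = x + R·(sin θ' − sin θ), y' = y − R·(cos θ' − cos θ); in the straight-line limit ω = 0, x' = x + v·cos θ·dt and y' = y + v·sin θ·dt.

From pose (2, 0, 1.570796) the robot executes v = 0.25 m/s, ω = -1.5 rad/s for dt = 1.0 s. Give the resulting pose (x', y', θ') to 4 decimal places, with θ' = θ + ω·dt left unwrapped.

(2.1549, 0.1662, 0.0708)

θ' = 1.5708 + -1.5·1.0 = 0.0708
R = v/ω = 0.25/-1.5 = -0.1667
x' = 2 + -0.1667·(sin 0.0708 − sin 1.5708) = 2.1549
y' = 0 − -0.1667·(cos 0.0708 − cos 1.5708) = 0.1662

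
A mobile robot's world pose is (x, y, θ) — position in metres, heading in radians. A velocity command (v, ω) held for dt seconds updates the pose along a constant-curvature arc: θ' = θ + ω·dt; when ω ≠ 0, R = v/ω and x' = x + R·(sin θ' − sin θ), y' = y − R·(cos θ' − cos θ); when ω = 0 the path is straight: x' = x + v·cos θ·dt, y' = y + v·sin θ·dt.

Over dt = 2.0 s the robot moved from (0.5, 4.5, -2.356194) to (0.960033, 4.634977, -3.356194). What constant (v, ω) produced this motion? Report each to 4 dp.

Δθ = -3.356194 − -2.356194 = -1.000000
ω = Δθ/dt = -1.000000/2.0 = -0.5000
R = Δx/(sin θ' − sin θ) = 0.5000
v = R·ω = 0.5000·-0.5000 = -0.2500

v = -0.2500, ω = -0.5000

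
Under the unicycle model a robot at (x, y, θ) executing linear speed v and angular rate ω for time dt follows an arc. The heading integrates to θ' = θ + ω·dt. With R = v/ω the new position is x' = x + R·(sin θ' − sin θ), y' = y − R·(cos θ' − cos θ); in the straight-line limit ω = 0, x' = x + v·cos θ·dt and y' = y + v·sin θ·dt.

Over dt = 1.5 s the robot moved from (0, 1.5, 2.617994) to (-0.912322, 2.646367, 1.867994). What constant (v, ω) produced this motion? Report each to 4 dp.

v = 1.0000, ω = -0.5000

Δθ = 1.867994 − 2.617994 = -0.750000
ω = Δθ/dt = -0.750000/1.5 = -0.5000
R = −Δy/(cos θ' − cos θ) = -2.0000
v = R·ω = -2.0000·-0.5000 = 1.0000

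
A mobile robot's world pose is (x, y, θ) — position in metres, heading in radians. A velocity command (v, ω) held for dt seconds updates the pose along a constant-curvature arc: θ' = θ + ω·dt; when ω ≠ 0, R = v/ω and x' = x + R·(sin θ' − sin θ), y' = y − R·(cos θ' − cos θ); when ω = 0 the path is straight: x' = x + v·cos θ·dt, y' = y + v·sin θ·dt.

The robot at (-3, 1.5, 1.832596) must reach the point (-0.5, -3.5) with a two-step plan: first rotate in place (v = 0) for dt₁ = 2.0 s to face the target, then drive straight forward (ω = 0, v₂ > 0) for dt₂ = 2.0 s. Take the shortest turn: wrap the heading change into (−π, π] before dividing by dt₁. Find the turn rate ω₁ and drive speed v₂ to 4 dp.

ω₁ = -1.4699, v₂ = 2.7951

heading to target = atan2(-3.5−1.5, -0.5−-3) = -1.1071
Δθ = wrap(-1.1071 − 1.8326) = -2.9397; ω₁ = Δθ/dt₁ = -1.4699
distance = √((-0.5−-3)² + (-3.5−1.5)²) = 5.5902; v₂ = distance/dt₂ = 2.7951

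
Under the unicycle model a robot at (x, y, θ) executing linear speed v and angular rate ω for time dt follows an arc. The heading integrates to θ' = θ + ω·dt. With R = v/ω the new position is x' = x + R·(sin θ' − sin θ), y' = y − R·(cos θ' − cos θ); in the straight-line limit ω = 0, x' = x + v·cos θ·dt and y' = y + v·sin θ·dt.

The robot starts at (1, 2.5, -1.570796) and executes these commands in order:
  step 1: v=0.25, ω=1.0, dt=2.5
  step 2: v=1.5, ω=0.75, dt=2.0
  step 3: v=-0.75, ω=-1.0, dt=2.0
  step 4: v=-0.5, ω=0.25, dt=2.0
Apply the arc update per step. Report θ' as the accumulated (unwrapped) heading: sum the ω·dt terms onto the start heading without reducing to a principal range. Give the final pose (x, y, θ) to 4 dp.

step 1: θ'=0.9292 (R=0.2500) → pose (1.4503, 2.3504, 0.9292)
step 2: θ'=2.4292 (R=2.0000) → pose (1.1553, 5.0609, 2.4292)
step 3: θ'=0.4292 (R=0.7500) → pose (0.9772, 3.8114, 0.4292)
step 4: θ'=0.9292 (R=-2.0000) → pose (0.2072, 3.1897, 0.9292)

(0.2072, 3.1897, 0.9292)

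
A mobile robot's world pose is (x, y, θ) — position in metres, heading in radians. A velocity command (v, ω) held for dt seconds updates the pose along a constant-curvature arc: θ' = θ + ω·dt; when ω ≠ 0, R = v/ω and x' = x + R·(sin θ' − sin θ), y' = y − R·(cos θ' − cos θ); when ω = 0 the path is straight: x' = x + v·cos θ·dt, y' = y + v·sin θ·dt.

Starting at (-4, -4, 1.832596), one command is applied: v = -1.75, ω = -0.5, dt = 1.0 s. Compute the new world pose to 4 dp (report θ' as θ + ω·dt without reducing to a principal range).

θ' = 1.8326 + -0.5·1.0 = 1.3326
R = v/ω = -1.75/-0.5 = 3.5000
x' = -4 + 3.5000·(sin 1.3326 − sin 1.8326) = -3.9796
y' = -4 − 3.5000·(cos 1.3326 − cos 1.8326) = -5.7317

(-3.9796, -5.7317, 1.3326)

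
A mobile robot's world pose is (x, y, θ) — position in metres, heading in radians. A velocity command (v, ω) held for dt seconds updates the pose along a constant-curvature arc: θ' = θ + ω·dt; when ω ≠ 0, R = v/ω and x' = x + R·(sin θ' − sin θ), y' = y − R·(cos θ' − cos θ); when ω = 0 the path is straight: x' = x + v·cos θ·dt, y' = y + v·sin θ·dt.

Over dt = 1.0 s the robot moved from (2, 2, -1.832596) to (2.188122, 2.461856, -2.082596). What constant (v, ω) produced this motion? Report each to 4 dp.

Δθ = -2.082596 − -1.832596 = -0.250000
ω = Δθ/dt = -0.250000/1.0 = -0.2500
R = −Δy/(cos θ' − cos θ) = 2.0000
v = R·ω = 2.0000·-0.2500 = -0.5000

v = -0.5000, ω = -0.2500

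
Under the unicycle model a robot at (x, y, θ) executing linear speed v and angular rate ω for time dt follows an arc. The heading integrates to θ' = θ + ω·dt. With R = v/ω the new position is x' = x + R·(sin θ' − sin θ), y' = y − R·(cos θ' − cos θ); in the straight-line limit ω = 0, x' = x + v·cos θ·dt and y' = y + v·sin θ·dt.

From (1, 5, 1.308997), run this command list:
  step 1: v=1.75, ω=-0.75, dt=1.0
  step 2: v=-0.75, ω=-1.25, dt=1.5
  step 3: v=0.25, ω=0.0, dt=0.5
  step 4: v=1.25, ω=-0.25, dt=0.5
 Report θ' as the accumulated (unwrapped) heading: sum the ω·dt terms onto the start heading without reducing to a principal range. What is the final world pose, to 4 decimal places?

step 1: θ'=0.5590 (R=-2.3333) → pose (2.0164, 6.3743, 0.5590)
step 2: θ'=-1.3160 (R=0.6000) → pose (1.1175, 6.7317, -1.3160)
step 3: θ'=-1.3160 (straight) → pose (1.1491, 6.6107, -1.3160)
step 4: θ'=-1.4410 (R=-5.0000) → pose (1.2684, 5.9977, -1.4410)

(1.2684, 5.9977, -1.4410)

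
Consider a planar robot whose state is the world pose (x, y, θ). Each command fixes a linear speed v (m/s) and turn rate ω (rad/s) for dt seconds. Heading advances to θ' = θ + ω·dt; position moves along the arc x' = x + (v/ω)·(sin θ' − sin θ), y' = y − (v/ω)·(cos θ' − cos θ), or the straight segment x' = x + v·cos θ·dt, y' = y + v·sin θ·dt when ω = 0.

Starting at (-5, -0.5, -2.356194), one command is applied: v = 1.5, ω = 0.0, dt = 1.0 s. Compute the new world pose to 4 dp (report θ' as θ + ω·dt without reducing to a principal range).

(-6.0607, -1.5607, -2.3562)

θ' = -2.3562 + 0.0·1.0 = -2.3562
ω = 0 → straight: x' = -5 + 1.5·cos(-2.3562)·1.0 = -6.0607
y' = -0.5 + 1.5·sin(-2.3562)·1.0 = -1.5607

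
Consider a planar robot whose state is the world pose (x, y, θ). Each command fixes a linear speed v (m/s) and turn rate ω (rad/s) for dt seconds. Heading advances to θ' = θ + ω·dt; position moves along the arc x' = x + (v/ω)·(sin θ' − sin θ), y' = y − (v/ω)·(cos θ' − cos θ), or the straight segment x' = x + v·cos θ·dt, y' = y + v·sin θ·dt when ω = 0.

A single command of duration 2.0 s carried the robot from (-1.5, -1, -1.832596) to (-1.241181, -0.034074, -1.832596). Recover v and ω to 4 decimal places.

Δθ = -1.832596 − -1.832596 = 0.000000
ω = Δθ/dt = 0.000000/2.0 = 0.0000
ω = 0 → v = (Δx·cos θ + Δy·sin θ)/dt = -0.5000

v = -0.5000, ω = 0.0000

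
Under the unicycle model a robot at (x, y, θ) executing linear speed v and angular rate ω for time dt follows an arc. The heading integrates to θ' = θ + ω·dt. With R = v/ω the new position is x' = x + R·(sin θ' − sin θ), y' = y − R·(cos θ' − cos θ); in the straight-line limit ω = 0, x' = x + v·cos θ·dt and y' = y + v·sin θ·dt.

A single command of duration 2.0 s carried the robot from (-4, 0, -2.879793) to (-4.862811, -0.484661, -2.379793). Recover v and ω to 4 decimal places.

v = 0.5000, ω = 0.2500

Δθ = -2.379793 − -2.879793 = 0.500000
ω = Δθ/dt = 0.500000/2.0 = 0.2500
R = Δx/(sin θ' − sin θ) = 2.0000
v = R·ω = 2.0000·0.2500 = 0.5000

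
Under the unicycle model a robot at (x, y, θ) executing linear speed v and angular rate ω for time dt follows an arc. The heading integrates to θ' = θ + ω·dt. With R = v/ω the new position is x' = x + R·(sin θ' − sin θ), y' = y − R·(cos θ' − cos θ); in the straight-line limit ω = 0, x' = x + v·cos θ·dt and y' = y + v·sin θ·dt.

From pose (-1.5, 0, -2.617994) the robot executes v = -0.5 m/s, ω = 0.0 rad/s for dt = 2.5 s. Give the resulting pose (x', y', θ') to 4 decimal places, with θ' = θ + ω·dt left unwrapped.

(-0.4175, 0.6250, -2.6180)

θ' = -2.6180 + 0.0·2.5 = -2.6180
ω = 0 → straight: x' = -1.5 + -0.5·cos(-2.6180)·2.5 = -0.4175
y' = 0 + -0.5·sin(-2.6180)·2.5 = 0.6250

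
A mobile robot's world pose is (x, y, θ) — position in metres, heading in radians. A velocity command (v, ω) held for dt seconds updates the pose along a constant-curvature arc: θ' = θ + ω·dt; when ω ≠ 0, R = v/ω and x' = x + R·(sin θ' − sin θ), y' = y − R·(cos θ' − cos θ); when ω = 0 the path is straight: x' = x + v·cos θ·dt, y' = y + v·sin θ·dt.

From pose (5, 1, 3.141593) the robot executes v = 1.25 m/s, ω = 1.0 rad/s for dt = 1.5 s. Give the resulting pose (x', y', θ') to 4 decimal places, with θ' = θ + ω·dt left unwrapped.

(3.7531, -0.1616, 4.6416)

θ' = 3.1416 + 1.0·1.5 = 4.6416
R = v/ω = 1.25/1.0 = 1.2500
x' = 5 + 1.2500·(sin 4.6416 − sin 3.1416) = 3.7531
y' = 1 − 1.2500·(cos 4.6416 − cos 3.1416) = -0.1616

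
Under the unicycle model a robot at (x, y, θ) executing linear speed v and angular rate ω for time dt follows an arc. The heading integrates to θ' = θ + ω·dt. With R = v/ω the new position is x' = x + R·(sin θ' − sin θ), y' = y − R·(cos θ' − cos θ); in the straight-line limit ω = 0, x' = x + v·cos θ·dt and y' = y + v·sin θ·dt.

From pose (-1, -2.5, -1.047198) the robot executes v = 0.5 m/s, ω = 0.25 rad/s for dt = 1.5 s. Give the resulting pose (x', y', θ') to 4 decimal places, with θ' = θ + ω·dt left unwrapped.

(-0.5134, -3.0649, -0.6722)

θ' = -1.0472 + 0.25·1.5 = -0.6722
R = v/ω = 0.5/0.25 = 2.0000
x' = -1 + 2.0000·(sin -0.6722 − sin -1.0472) = -0.5134
y' = -2.5 − 2.0000·(cos -0.6722 − cos -1.0472) = -3.0649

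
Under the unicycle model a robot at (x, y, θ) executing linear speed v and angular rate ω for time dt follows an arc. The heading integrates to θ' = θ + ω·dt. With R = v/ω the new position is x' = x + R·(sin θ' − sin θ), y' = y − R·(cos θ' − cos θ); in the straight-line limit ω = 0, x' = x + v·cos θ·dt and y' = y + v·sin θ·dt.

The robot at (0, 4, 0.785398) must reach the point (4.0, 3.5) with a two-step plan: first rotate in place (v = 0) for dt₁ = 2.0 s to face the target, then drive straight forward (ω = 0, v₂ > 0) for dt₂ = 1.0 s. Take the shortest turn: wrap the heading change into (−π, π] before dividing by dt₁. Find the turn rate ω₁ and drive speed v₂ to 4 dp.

ω₁ = -0.4549, v₂ = 4.0311

heading to target = atan2(3.5−4, 4−0) = -0.1244
Δθ = wrap(-0.1244 − 0.7854) = -0.9098; ω₁ = Δθ/dt₁ = -0.4549
distance = √((4−0)² + (3.5−4)²) = 4.0311; v₂ = distance/dt₂ = 4.0311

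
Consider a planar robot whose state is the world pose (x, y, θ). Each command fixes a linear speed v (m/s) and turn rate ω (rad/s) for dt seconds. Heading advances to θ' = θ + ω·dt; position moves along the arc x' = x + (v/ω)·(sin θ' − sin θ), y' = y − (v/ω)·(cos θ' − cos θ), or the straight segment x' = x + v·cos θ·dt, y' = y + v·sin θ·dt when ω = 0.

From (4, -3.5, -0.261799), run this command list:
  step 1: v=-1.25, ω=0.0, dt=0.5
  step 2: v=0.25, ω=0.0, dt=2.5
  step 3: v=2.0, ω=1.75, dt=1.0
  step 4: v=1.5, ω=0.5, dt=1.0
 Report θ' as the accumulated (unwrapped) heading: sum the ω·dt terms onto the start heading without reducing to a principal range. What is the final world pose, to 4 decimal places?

(5.1874, -1.0267, 1.9882)

step 1: θ'=-0.2618 (straight) → pose (3.3963, -3.3382, -0.2618)
step 2: θ'=-0.2618 (straight) → pose (4.0000, -3.5000, -0.2618)
step 3: θ'=1.4882 (R=1.1429) → pose (5.4348, -2.4904, 1.4882)
step 4: θ'=1.9882 (R=3.0000) → pose (5.1874, -1.0267, 1.9882)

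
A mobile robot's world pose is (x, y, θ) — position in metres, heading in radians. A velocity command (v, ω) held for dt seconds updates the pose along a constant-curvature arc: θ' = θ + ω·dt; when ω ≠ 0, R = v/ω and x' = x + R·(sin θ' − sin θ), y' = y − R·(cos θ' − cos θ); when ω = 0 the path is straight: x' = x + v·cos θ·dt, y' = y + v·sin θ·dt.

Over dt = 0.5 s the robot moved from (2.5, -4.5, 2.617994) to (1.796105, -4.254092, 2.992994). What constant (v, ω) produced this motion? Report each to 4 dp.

v = 1.5000, ω = 0.7500

Δθ = 2.992994 − 2.617994 = 0.375000
ω = Δθ/dt = 0.375000/0.5 = 0.7500
R = Δx/(sin θ' − sin θ) = 2.0000
v = R·ω = 2.0000·0.7500 = 1.5000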